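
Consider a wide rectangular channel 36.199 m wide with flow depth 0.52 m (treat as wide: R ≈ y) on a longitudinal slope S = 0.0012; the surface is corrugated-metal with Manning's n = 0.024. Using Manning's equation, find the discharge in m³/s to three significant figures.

17.6 m³/s

A = b·y = 36.199 × 0.52 = 18.82 m²
Wide channel: R ≈ y = 0.52 m
Q = (1/n)·A·R^(2/3)·S^(1/2) = (1/0.024) × 18.82 × 0.5200^(2/3) × 0.0012^(1/2) = 17.57 m³/s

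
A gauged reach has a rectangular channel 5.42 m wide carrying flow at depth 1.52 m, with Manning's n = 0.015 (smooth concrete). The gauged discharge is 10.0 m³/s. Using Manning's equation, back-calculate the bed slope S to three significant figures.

A = b·y = 5.42 × 1.52 = 8.238 m²
P = b + 2y = 5.42 + 2×1.52 = 8.460 m
R = A/P = 8.238/8.460 = 0.9738 m
S = (Q·n / (1·A·R^(2/3)))² = (10.0×0.015 / (1×8.238×0.9825))² = 0.0003435

0.000343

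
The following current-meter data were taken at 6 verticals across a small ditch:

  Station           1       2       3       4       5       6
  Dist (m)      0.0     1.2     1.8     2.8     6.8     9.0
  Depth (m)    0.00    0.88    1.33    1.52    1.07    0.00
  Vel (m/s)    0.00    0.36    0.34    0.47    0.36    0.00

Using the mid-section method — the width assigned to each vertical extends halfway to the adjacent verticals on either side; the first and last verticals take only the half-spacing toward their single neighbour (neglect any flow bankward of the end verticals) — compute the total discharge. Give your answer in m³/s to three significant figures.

3.63 m³/s

w_2 = (1.8 − 0.0)/2 = 0.9 m; q_2 = 0.36 × 0.88 × 0.9 = 0.2851 m³/s
w_3 = (2.8 − 1.2)/2 = 0.8 m; q_3 = 0.34 × 1.33 × 0.8 = 0.3618 m³/s
w_4 = (6.8 − 1.8)/2 = 2.5 m; q_4 = 0.47 × 1.52 × 2.5 = 1.786 m³/s
w_5 = (9.0 − 2.8)/2 = 3.1 m; q_5 = 0.36 × 1.07 × 3.1 = 1.194 m³/s
Stations 1, 6 contribute zero (depth or velocity is 0).
Q = Σ qᵢ = 3.627 m³/s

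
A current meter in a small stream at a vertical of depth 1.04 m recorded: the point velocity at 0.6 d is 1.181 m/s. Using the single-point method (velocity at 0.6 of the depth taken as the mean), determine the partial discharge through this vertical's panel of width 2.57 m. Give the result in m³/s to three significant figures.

v̄ = v₀.₆ = 1.181 m/s
q = v̄ × d × w = 1.181 × 1.04 × 2.57 = 3.157 m³/s

3.16 m³/s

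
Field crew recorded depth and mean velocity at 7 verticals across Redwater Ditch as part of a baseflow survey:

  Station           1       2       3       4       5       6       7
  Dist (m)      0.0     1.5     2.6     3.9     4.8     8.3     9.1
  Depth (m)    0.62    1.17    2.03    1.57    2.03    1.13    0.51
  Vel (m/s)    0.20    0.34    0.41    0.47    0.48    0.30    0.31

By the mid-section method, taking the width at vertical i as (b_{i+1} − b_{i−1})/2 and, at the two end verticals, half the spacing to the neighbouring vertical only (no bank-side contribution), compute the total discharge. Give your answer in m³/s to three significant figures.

w_1 = (1.5 − 0.0)/2 = 0.75 m; q_1 = 0.20 × 0.62 × 0.75 = 0.09300 m³/s
w_2 = (2.6 − 0.0)/2 = 1.3 m; q_2 = 0.34 × 1.17 × 1.3 = 0.5171 m³/s
w_3 = (3.9 − 1.5)/2 = 1.2 m; q_3 = 0.41 × 2.03 × 1.2 = 0.9988 m³/s
w_4 = (4.8 − 2.6)/2 = 1.1 m; q_4 = 0.47 × 1.57 × 1.1 = 0.8117 m³/s
w_5 = (8.3 − 3.9)/2 = 2.2 m; q_5 = 0.48 × 2.03 × 2.2 = 2.144 m³/s
w_6 = (9.1 − 4.8)/2 = 2.15 m; q_6 = 0.30 × 1.13 × 2.15 = 0.7289 m³/s
w_7 = (9.1 − 8.3)/2 = 0.4 m; q_7 = 0.31 × 0.51 × 0.4 = 0.06324 m³/s
Q = Σ qᵢ = 5.356 m³/s

5.36 m³/s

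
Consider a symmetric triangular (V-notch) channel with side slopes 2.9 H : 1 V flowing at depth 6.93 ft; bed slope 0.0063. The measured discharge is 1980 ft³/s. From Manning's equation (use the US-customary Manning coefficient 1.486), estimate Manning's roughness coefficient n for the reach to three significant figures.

0.0183

A = z·y² = 2.9×6.93² = 139.3 ft²
P = 2y√(1+z²) = 2×6.93×√(1+2.9²) = 42.52 ft
R = A/P = 139.3/42.52 = 3.276 ft
n = (1.486/Q)·A·R^(2/3)·S^(1/2) = (1.486/1980) × 139.3 × 2.206 × 0.07937 = 0.01830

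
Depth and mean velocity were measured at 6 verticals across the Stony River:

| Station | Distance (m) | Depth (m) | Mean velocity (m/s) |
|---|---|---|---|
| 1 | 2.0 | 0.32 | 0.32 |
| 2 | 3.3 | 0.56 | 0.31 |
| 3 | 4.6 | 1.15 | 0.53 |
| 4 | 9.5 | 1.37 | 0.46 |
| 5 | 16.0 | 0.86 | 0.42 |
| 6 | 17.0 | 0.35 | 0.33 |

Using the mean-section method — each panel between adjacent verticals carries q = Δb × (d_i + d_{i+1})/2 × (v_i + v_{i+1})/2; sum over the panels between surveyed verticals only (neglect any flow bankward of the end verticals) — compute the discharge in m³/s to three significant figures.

Panel 1-2: Δb = 1.3 m, d̄ = (0.32+0.56)/2 = 0.44, v̄ = (0.32+0.31)/2 = 0.315 → q = 1.3×0.44×0.315 = 0.1802 m³/s
Panel 2-3: Δb = 1.3 m, d̄ = (0.56+1.15)/2 = 0.855, v̄ = (0.31+0.53)/2 = 0.42 → q = 1.3×0.855×0.42 = 0.4668 m³/s
Panel 3-4: Δb = 4.9 m, d̄ = (1.15+1.37)/2 = 1.26, v̄ = (0.53+0.46)/2 = 0.495 → q = 4.9×1.26×0.495 = 3.056 m³/s
Panel 4-5: Δb = 6.5 m, d̄ = (1.37+0.86)/2 = 1.115, v̄ = (0.46+0.42)/2 = 0.44 → q = 6.5×1.115×0.44 = 3.189 m³/s
Panel 5-6: Δb = 1 m, d̄ = (0.86+0.35)/2 = 0.605, v̄ = (0.42+0.33)/2 = 0.375 → q = 1×0.605×0.375 = 0.2269 m³/s
Q = Σ q = 7.119 m³/s

7.12 m³/s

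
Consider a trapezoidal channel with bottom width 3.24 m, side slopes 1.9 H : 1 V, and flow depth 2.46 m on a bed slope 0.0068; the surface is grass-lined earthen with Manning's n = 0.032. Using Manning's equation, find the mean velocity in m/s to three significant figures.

A = (b + z·y)·y = (3.24 + 1.9×2.46)×2.46 = 19.47 m²
P = b + 2y√(1+z²) = 3.24 + 2×2.46×√(1+1.9²) = 13.80 m
R = A/P = 19.47/13.80 = 1.410 m
Q = (1/n)·A·R^(2/3)·S^(1/2) = (1/0.032) × 19.47 × 1.410^(2/3) × 0.0068^(1/2) = 63.09 m³/s
V = Q/A = 63.09/19.47 = 3.241 m/s

3.24 m/s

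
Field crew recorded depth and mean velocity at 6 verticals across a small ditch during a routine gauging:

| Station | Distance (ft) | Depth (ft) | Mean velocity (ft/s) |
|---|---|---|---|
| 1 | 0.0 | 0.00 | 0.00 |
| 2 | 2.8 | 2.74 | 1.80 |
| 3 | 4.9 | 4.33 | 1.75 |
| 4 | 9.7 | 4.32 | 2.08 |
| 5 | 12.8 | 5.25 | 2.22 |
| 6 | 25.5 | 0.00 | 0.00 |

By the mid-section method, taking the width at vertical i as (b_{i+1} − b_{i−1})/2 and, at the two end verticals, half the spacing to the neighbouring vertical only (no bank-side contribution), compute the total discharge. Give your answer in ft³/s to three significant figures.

w_2 = (4.9 − 0.0)/2 = 2.45 ft; q_2 = 1.80 × 2.74 × 2.45 = 12.08 ft³/s
w_3 = (9.7 − 2.8)/2 = 3.45 ft; q_3 = 1.75 × 4.33 × 3.45 = 26.14 ft³/s
w_4 = (12.8 − 4.9)/2 = 3.95 ft; q_4 = 2.08 × 4.32 × 3.95 = 35.49 ft³/s
w_5 = (25.5 − 9.7)/2 = 7.9 ft; q_5 = 2.22 × 5.25 × 7.9 = 92.07 ft³/s
Stations 1, 6 contribute zero (depth or velocity is 0).
Q = Σ qᵢ = 165.8 ft³/s

166 ft³/s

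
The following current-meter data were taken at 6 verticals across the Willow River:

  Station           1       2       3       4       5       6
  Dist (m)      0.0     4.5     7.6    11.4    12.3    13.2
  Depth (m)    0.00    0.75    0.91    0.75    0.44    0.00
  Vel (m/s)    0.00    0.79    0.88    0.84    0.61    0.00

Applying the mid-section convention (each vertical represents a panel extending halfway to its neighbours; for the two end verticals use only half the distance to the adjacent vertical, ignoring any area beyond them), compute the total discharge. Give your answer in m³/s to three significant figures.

6.74 m³/s

w_2 = (7.6 − 0.0)/2 = 3.8 m; q_2 = 0.79 × 0.75 × 3.8 = 2.252 m³/s
w_3 = (11.4 − 4.5)/2 = 3.45 m; q_3 = 0.88 × 0.91 × 3.45 = 2.763 m³/s
w_4 = (12.3 − 7.6)/2 = 2.35 m; q_4 = 0.84 × 0.75 × 2.35 = 1.481 m³/s
w_5 = (13.2 − 11.4)/2 = 0.9 m; q_5 = 0.61 × 0.44 × 0.9 = 0.2416 m³/s
Stations 1, 6 contribute zero (depth or velocity is 0).
Q = Σ qᵢ = 6.736 m³/s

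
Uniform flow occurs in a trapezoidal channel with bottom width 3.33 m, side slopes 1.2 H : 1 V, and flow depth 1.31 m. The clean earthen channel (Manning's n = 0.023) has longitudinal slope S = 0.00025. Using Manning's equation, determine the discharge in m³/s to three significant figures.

4.01 m³/s

A = (b + z·y)·y = (3.33 + 1.2×1.31)×1.31 = 6.422 m²
P = b + 2y√(1+z²) = 3.33 + 2×1.31×√(1+1.2²) = 7.423 m
R = A/P = 6.422/7.423 = 0.8651 m
Q = (1/n)·A·R^(2/3)·S^(1/2) = (1/0.023) × 6.422 × 0.8651^(2/3) × 0.00025^(1/2) = 4.008 m³/s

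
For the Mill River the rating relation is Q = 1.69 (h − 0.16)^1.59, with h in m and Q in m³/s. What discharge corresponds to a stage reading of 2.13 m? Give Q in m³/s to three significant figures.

Q = 1.69 × (2.13 − 0.16)^1.59 = 1.69 × 1.97^1.59 = 4.967 m³/s

4.97 m³/s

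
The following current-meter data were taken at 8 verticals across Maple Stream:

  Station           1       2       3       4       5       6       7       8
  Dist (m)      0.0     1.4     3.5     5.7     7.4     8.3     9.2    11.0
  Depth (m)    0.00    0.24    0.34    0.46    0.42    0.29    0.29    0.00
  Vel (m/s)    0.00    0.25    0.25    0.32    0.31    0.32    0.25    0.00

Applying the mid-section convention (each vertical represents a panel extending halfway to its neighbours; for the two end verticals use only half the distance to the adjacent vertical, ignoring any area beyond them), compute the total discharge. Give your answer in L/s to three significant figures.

w_2 = (3.5 − 0.0)/2 = 1.75 m; q_2 = 0.25 × 0.24 × 1.75 = 0.1050 m³/s
w_3 = (5.7 − 1.4)/2 = 2.15 m; q_3 = 0.25 × 0.34 × 2.15 = 0.1828 m³/s
w_4 = (7.4 − 3.5)/2 = 1.95 m; q_4 = 0.32 × 0.46 × 1.95 = 0.2870 m³/s
w_5 = (8.3 − 5.7)/2 = 1.3 m; q_5 = 0.31 × 0.42 × 1.3 = 0.1693 m³/s
w_6 = (9.2 − 7.4)/2 = 0.9 m; q_6 = 0.32 × 0.29 × 0.9 = 0.08352 m³/s
w_7 = (11.0 − 8.3)/2 = 1.35 m; q_7 = 0.25 × 0.29 × 1.35 = 0.09788 m³/s
Stations 1, 8 contribute zero (depth or velocity is 0).
Q = Σ qᵢ = 0.9254 m³/s
= 0.9254 × 1000 = 925.4 L/s

925 L/s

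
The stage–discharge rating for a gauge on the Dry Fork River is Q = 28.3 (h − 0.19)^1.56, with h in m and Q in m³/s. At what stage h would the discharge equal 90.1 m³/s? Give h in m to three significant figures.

h − h₀ = (Q/C)^(1/b) = (90.1/28.3)^(1/1.56) = 2.101 m
h = 0.19 + 2.101 = 2.291 m

2.29 m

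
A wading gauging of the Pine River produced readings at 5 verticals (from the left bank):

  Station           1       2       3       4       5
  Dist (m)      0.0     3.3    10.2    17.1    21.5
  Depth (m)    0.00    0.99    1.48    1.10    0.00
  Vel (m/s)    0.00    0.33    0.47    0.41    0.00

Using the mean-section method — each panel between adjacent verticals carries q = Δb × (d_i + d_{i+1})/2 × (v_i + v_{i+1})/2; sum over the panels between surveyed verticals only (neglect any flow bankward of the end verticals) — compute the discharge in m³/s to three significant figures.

Panel 1-2: Δb = 3.3 m, d̄ = (0.00+0.99)/2 = 0.495, v̄ = (0.00+0.33)/2 = 0.165 → q = 3.3×0.495×0.165 = 0.2695 m³/s
Panel 2-3: Δb = 6.9 m, d̄ = (0.99+1.48)/2 = 1.235, v̄ = (0.33+0.47)/2 = 0.4 → q = 6.9×1.235×0.4 = 3.409 m³/s
Panel 3-4: Δb = 6.9 m, d̄ = (1.48+1.10)/2 = 1.29, v̄ = (0.47+0.41)/2 = 0.44 → q = 6.9×1.29×0.44 = 3.916 m³/s
Panel 4-5: Δb = 4.4 m, d̄ = (1.10+0.00)/2 = 0.55, v̄ = (0.41+0.00)/2 = 0.205 → q = 4.4×0.55×0.205 = 0.4961 m³/s
Q = Σ q = 8.091 m³/s

8.09 m³/s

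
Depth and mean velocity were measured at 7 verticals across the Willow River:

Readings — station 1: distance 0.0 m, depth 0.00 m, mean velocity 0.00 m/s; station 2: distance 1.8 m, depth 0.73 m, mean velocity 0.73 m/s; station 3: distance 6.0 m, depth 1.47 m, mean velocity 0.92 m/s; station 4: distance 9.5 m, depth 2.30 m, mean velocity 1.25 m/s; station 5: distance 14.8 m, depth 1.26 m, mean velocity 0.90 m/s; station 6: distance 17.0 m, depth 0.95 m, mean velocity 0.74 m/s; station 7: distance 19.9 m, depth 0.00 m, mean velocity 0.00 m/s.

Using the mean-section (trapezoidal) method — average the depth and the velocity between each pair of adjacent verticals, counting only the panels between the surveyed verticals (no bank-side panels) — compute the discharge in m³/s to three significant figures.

Panel 1-2: Δb = 1.8 m, d̄ = (0.00+0.73)/2 = 0.365, v̄ = (0.00+0.73)/2 = 0.365 → q = 1.8×0.365×0.365 = 0.2398 m³/s
Panel 2-3: Δb = 4.2 m, d̄ = (0.73+1.47)/2 = 1.1, v̄ = (0.73+0.92)/2 = 0.825 → q = 4.2×1.1×0.825 = 3.812 m³/s
Panel 3-4: Δb = 3.5 m, d̄ = (1.47+2.30)/2 = 1.885, v̄ = (0.92+1.25)/2 = 1.085 → q = 3.5×1.885×1.085 = 7.158 m³/s
Panel 4-5: Δb = 5.3 m, d̄ = (2.30+1.26)/2 = 1.78, v̄ = (1.25+0.90)/2 = 1.075 → q = 5.3×1.78×1.075 = 10.14 m³/s
Panel 5-6: Δb = 2.2 m, d̄ = (1.26+0.95)/2 = 1.105, v̄ = (0.90+0.74)/2 = 0.82 → q = 2.2×1.105×0.82 = 1.993 m³/s
Panel 6-7: Δb = 2.9 m, d̄ = (0.95+0.00)/2 = 0.475, v̄ = (0.74+0.00)/2 = 0.37 → q = 2.9×0.475×0.37 = 0.5097 m³/s
Q = Σ q = 23.85 m³/s

23.9 m³/s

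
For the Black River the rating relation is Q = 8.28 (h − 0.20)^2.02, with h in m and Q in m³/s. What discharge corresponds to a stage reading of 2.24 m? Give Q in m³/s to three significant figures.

35.0 m³/s

Q = 8.28 × (2.24 − 0.20)^2.02 = 8.28 × 2.04^2.02 = 34.95 m³/s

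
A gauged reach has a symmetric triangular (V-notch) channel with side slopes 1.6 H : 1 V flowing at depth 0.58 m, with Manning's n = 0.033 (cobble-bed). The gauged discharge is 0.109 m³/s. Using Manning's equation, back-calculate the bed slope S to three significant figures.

0.000290

A = z·y² = 1.6×0.58² = 0.5382 m²
P = 2y√(1+z²) = 2×0.58×√(1+1.6²) = 2.189 m
R = A/P = 0.5382/2.189 = 0.2459 m
S = (Q·n / (1·A·R^(2/3)))² = (0.109×0.033 / (1×0.5382×0.3925))² = 0.0002899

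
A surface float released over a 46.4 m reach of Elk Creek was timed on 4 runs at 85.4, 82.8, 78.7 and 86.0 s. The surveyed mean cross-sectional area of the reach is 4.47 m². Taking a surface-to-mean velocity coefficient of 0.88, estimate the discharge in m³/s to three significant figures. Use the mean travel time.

t̄ = (85.4 + 82.8 + 78.7 + 86.0) / 4 = 83.225 s
v_surface = L / t̄ = 46.4 / 83.225 = 0.5575 m/s
v_mean = 0.88 × 0.5575 = 0.4906 m/s
Q = A × v_mean = 4.47 × 0.4906 = 2.193 m³/s

2.19 m³/s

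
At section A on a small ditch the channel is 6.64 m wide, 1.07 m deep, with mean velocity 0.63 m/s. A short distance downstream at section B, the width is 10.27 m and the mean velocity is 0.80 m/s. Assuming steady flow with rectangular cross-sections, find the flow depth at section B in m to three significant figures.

Q = A₁V₁ = (6.64×1.07) × 0.63 = 4.476 m³/s
d₂ = Q/(b₂ V₂) = 4.476/(10.27×0.80) = 0.5448 m

0.545 m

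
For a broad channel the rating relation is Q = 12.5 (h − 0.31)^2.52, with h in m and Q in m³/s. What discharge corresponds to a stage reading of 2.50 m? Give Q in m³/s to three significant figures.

Q = 12.5 × (2.50 − 0.31)^2.52 = 12.5 × 2.19^2.52 = 90.12 m³/s

90.1 m³/s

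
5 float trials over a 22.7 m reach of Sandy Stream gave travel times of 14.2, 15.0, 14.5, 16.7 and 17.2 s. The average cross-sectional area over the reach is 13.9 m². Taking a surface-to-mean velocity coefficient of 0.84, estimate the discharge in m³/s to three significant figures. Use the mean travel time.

t̄ = (14.2 + 15.0 + 14.5 + 16.7 + 17.2) / 5 = 15.52 s
v_surface = L / t̄ = 22.7 / 15.52 = 1.463 m/s
v_mean = 0.84 × 1.463 = 1.229 m/s
Q = A × v_mean = 13.9 × 1.229 = 17.08 m³/s

17.1 m³/s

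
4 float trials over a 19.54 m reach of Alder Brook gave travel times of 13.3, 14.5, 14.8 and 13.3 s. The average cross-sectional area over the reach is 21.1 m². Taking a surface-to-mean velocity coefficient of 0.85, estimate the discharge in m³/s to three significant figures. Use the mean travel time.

25.1 m³/s

t̄ = (13.3 + 14.5 + 14.8 + 13.3) / 4 = 13.975 s
v_surface = L / t̄ = 19.54 / 13.975 = 1.398 m/s
v_mean = 0.85 × 1.398 = 1.188 m/s
Q = A × v_mean = 21.1 × 1.188 = 25.08 m³/s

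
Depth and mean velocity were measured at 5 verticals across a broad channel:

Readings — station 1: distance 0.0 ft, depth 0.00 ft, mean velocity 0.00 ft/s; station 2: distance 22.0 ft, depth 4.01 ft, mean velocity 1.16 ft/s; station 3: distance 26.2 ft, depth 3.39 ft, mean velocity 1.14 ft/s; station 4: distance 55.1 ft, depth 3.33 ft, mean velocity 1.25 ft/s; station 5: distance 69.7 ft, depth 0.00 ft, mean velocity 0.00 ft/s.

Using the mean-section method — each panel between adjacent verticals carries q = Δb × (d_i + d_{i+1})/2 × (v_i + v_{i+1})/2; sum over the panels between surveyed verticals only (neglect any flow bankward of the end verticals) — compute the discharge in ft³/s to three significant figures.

175 ft³/s

Panel 1-2: Δb = 22 ft, d̄ = (0.00+4.01)/2 = 2.005, v̄ = (0.00+1.16)/2 = 0.58 → q = 22×2.005×0.58 = 25.58 ft³/s
Panel 2-3: Δb = 4.2 ft, d̄ = (4.01+3.39)/2 = 3.7, v̄ = (1.16+1.14)/2 = 1.15 → q = 4.2×3.7×1.15 = 17.87 ft³/s
Panel 3-4: Δb = 28.9 ft, d̄ = (3.39+3.33)/2 = 3.36, v̄ = (1.14+1.25)/2 = 1.195 → q = 28.9×3.36×1.195 = 116.0 ft³/s
Panel 4-5: Δb = 14.6 ft, d̄ = (3.33+0.00)/2 = 1.665, v̄ = (1.25+0.00)/2 = 0.625 → q = 14.6×1.665×0.625 = 15.19 ft³/s
Q = Σ q = 174.7 ft³/s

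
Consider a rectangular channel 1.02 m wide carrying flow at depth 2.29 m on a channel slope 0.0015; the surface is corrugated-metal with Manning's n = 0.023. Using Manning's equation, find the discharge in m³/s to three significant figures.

A = b·y = 1.02 × 2.29 = 2.336 m²
P = b + 2y = 1.02 + 2×2.29 = 5.600 m
R = A/P = 2.336/5.600 = 0.4171 m
Q = (1/n)·A·R^(2/3)·S^(1/2) = (1/0.023) × 2.336 × 0.4171^(2/3) × 0.0015^(1/2) = 2.196 m³/s

2.20 m³/s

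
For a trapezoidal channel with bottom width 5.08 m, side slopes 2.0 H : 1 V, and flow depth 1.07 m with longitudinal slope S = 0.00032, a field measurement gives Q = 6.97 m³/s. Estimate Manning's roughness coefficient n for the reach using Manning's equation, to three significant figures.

0.0168

A = (b + z·y)·y = (5.08 + 2.0×1.07)×1.07 = 7.725 m²
P = b + 2y√(1+z²) = 5.08 + 2×1.07×√(1+2.0²) = 9.865 m
R = A/P = 7.725/9.865 = 0.7831 m
n = (1/Q)·A·R^(2/3)·S^(1/2) = (1/6.97) × 7.725 × 0.8496 × 0.01789 = 0.01685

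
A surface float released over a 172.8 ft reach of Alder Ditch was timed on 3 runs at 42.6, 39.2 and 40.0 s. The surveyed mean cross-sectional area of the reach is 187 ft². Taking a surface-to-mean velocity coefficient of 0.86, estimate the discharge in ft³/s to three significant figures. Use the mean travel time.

684 ft³/s

t̄ = (42.6 + 39.2 + 40.0) / 3 = 40.6 s
v_surface = L / t̄ = 172.8 / 40.6 = 4.256 ft/s
v_mean = 0.86 × 4.256 = 3.660 ft/s
Q = A × v_mean = 187 × 3.660 = 684.5 ft³/s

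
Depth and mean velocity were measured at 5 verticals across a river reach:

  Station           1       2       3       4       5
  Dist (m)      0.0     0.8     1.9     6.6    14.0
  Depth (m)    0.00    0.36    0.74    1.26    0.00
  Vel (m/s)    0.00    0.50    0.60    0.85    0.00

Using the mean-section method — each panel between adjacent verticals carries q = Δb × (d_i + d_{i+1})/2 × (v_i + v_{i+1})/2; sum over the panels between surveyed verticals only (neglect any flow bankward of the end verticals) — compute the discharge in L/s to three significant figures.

5760 L/s

Panel 1-2: Δb = 0.8 m, d̄ = (0.00+0.36)/2 = 0.18, v̄ = (0.00+0.50)/2 = 0.25 → q = 0.8×0.18×0.25 = 0.03600 m³/s
Panel 2-3: Δb = 1.1 m, d̄ = (0.36+0.74)/2 = 0.55, v̄ = (0.50+0.60)/2 = 0.55 → q = 1.1×0.55×0.55 = 0.3328 m³/s
Panel 3-4: Δb = 4.7 m, d̄ = (0.74+1.26)/2 = 1, v̄ = (0.60+0.85)/2 = 0.725 → q = 4.7×1×0.725 = 3.408 m³/s
Panel 4-5: Δb = 7.4 m, d̄ = (1.26+0.00)/2 = 0.63, v̄ = (0.85+0.00)/2 = 0.425 → q = 7.4×0.63×0.425 = 1.981 m³/s
Q = Σ q = 5.758 m³/s
= 5.758 × 1000 = 5758 L/s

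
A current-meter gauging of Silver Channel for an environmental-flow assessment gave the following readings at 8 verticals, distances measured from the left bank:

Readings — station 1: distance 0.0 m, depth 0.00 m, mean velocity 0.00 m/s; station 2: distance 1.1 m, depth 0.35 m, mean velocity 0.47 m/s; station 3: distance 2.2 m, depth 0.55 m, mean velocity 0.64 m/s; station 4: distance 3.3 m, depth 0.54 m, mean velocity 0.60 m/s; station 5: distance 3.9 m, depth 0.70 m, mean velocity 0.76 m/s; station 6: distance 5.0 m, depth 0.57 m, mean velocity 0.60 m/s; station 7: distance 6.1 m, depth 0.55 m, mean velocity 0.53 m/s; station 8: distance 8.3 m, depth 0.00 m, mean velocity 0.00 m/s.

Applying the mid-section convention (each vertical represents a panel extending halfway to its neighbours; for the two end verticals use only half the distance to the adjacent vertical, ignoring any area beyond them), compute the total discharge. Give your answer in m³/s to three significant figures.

2.15 m³/s

w_2 = (2.2 − 0.0)/2 = 1.1 m; q_2 = 0.47 × 0.35 × 1.1 = 0.1810 m³/s
w_3 = (3.3 − 1.1)/2 = 1.1 m; q_3 = 0.64 × 0.55 × 1.1 = 0.3872 m³/s
w_4 = (3.9 − 2.2)/2 = 0.85 m; q_4 = 0.60 × 0.54 × 0.85 = 0.2754 m³/s
w_5 = (5.0 − 3.3)/2 = 0.85 m; q_5 = 0.76 × 0.70 × 0.85 = 0.4522 m³/s
w_6 = (6.1 − 3.9)/2 = 1.1 m; q_6 = 0.60 × 0.57 × 1.1 = 0.3762 m³/s
w_7 = (8.3 − 5.0)/2 = 1.65 m; q_7 = 0.53 × 0.55 × 1.65 = 0.4810 m³/s
Stations 1, 8 contribute zero (depth or velocity is 0).
Q = Σ qᵢ = 2.153 m³/s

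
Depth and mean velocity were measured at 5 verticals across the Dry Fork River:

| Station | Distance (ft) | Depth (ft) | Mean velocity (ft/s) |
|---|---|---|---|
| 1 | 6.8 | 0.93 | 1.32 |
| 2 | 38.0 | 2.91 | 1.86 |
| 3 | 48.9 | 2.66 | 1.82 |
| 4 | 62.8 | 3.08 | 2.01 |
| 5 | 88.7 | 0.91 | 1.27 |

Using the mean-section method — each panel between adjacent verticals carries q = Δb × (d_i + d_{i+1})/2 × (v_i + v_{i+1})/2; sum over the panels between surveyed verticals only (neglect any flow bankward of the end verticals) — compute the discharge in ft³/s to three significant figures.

Panel 1-2: Δb = 31.2 ft, d̄ = (0.93+2.91)/2 = 1.92, v̄ = (1.32+1.86)/2 = 1.59 → q = 31.2×1.92×1.59 = 95.25 ft³/s
Panel 2-3: Δb = 10.9 ft, d̄ = (2.91+2.66)/2 = 2.785, v̄ = (1.86+1.82)/2 = 1.84 → q = 10.9×2.785×1.84 = 55.86 ft³/s
Panel 3-4: Δb = 13.9 ft, d̄ = (2.66+3.08)/2 = 2.87, v̄ = (1.82+2.01)/2 = 1.915 → q = 13.9×2.87×1.915 = 76.40 ft³/s
Panel 4-5: Δb = 25.9 ft, d̄ = (3.08+0.91)/2 = 1.995, v̄ = (2.01+1.27)/2 = 1.64 → q = 25.9×1.995×1.64 = 84.74 ft³/s
Q = Σ q = 312.2 ft³/s

312 ft³/s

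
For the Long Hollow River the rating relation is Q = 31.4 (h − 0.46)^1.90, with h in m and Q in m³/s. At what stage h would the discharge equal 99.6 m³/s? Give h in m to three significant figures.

2.30 m

h − h₀ = (Q/C)^(1/b) = (99.6/31.4)^(1/1.90) = 1.836 m
h = 0.46 + 1.836 = 2.296 m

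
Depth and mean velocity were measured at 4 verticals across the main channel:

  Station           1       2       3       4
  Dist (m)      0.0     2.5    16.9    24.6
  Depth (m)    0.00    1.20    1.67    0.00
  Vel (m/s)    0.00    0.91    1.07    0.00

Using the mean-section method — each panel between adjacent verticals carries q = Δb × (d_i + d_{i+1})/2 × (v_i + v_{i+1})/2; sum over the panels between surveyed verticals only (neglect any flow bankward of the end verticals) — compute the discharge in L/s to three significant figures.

Panel 1-2: Δb = 2.5 m, d̄ = (0.00+1.20)/2 = 0.6, v̄ = (0.00+0.91)/2 = 0.455 → q = 2.5×0.6×0.455 = 0.6825 m³/s
Panel 2-3: Δb = 14.4 m, d̄ = (1.20+1.67)/2 = 1.435, v̄ = (0.91+1.07)/2 = 0.99 → q = 14.4×1.435×0.99 = 20.46 m³/s
Panel 3-4: Δb = 7.7 m, d̄ = (1.67+0.00)/2 = 0.835, v̄ = (1.07+0.00)/2 = 0.535 → q = 7.7×0.835×0.535 = 3.440 m³/s
Q = Σ q = 24.58 m³/s
= 24.58 × 1000 = 24580 L/s

24600 L/s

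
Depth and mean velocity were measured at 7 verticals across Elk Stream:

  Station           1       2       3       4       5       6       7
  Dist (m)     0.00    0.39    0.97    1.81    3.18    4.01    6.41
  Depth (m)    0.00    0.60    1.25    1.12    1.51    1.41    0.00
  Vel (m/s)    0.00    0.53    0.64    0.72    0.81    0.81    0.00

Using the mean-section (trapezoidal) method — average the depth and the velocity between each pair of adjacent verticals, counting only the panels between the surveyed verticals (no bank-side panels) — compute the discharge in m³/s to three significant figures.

Panel 1-2: Δb = 0.39 m, d̄ = (0.00+0.60)/2 = 0.3, v̄ = (0.00+0.53)/2 = 0.265 → q = 0.39×0.3×0.265 = 0.03101 m³/s
Panel 2-3: Δb = 0.58 m, d̄ = (0.60+1.25)/2 = 0.925, v̄ = (0.53+0.64)/2 = 0.585 → q = 0.58×0.925×0.585 = 0.3139 m³/s
Panel 3-4: Δb = 0.84 m, d̄ = (1.25+1.12)/2 = 1.185, v̄ = (0.64+0.72)/2 = 0.68 → q = 0.84×1.185×0.68 = 0.6769 m³/s
Panel 4-5: Δb = 1.37 m, d̄ = (1.12+1.51)/2 = 1.315, v̄ = (0.72+0.81)/2 = 0.765 → q = 1.37×1.315×0.765 = 1.378 m³/s
Panel 5-6: Δb = 0.83 m, d̄ = (1.51+1.41)/2 = 1.46, v̄ = (0.81+0.81)/2 = 0.81 → q = 0.83×1.46×0.81 = 0.9816 m³/s
Panel 6-7: Δb = 2.4 m, d̄ = (1.41+0.00)/2 = 0.705, v̄ = (0.81+0.00)/2 = 0.405 → q = 2.4×0.705×0.405 = 0.6853 m³/s
Q = Σ q = 4.067 m³/s

4.07 m³/s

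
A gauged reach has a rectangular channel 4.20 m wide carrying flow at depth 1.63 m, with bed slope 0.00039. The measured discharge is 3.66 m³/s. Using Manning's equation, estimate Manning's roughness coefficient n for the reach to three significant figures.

0.0349

A = b·y = 4.20 × 1.63 = 6.846 m²
P = b + 2y = 4.20 + 2×1.63 = 7.460 m
R = A/P = 6.846/7.460 = 0.9177 m
n = (1/Q)·A·R^(2/3)·S^(1/2) = (1/3.66) × 6.846 × 0.9443 × 0.01975 = 0.03488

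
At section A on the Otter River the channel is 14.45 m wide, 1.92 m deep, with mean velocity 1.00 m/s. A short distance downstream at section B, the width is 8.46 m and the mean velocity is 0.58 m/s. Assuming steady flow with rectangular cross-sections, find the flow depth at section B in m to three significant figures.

5.65 m

Q = A₁V₁ = (14.45×1.92) × 1.00 = 27.74 m³/s
d₂ = Q/(b₂ V₂) = 27.74/(8.46×0.58) = 5.654 m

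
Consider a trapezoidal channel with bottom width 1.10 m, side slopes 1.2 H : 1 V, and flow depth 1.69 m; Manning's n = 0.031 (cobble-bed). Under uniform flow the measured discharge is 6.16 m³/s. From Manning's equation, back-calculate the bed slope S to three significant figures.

0.00168

A = (b + z·y)·y = (1.10 + 1.2×1.69)×1.69 = 5.286 m²
P = b + 2y√(1+z²) = 1.10 + 2×1.69×√(1+1.2²) = 6.380 m
R = A/P = 5.286/6.380 = 0.8286 m
S = (Q·n / (1·A·R^(2/3)))² = (6.16×0.031 / (1×5.286×0.8822))² = 0.001677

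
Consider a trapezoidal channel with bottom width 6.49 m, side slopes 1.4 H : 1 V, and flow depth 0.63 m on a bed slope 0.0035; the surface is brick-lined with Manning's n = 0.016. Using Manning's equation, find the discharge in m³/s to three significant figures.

A = (b + z·y)·y = (6.49 + 1.4×0.63)×0.63 = 4.644 m²
P = b + 2y√(1+z²) = 6.49 + 2×0.63×√(1+1.4²) = 8.658 m
R = A/P = 4.644/8.658 = 0.5364 m
Q = (1/n)·A·R^(2/3)·S^(1/2) = (1/0.016) × 4.644 × 0.5364^(2/3) × 0.0035^(1/2) = 11.34 m³/s

11.3 m³/s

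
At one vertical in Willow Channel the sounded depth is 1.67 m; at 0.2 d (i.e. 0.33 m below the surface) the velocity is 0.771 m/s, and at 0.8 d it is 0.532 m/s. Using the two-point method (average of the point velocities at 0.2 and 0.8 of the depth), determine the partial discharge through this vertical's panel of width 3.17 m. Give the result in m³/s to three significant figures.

3.45 m³/s

v̄ = (0.771 + 0.532) / 2 = 0.6515 m/s
q = v̄ × d × w = 0.6515 × 1.67 × 3.17 = 3.449 m³/s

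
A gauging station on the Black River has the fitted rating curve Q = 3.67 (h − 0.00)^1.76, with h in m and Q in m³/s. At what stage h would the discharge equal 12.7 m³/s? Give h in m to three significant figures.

h − h₀ = (Q/C)^(1/b) = (12.7/3.67)^(1/1.76) = 2.025 m
h = 0.00 + 2.025 = 2.025 m

2.02 m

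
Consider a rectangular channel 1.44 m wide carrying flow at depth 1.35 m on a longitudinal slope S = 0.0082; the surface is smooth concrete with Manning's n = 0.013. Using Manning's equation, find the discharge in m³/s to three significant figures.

A = b·y = 1.44 × 1.35 = 1.944 m²
P = b + 2y = 1.44 + 2×1.35 = 4.140 m
R = A/P = 1.944/4.140 = 0.4696 m
Q = (1/n)·A·R^(2/3)·S^(1/2) = (1/0.013) × 1.944 × 0.4696^(2/3) × 0.0082^(1/2) = 8.181 m³/s

8.18 m³/s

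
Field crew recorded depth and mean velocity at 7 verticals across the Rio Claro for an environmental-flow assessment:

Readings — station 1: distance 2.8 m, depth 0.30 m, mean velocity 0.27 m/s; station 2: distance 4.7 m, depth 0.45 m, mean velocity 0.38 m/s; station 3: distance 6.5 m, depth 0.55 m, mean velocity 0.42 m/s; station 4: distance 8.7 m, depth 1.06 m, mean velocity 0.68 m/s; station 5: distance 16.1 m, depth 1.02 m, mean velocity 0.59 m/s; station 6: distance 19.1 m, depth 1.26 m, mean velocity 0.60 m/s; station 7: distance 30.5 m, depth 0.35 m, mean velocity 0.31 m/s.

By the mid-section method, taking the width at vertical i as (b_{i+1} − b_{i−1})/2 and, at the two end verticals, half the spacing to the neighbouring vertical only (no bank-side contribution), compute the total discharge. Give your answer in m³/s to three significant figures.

13.5 m³/s

w_1 = (4.7 − 2.8)/2 = 0.95 m; q_1 = 0.27 × 0.30 × 0.95 = 0.07695 m³/s
w_2 = (6.5 − 2.8)/2 = 1.85 m; q_2 = 0.38 × 0.45 × 1.85 = 0.3164 m³/s
w_3 = (8.7 − 4.7)/2 = 2 m; q_3 = 0.42 × 0.55 × 2 = 0.4620 m³/s
w_4 = (16.1 − 6.5)/2 = 4.8 m; q_4 = 0.68 × 1.06 × 4.8 = 3.460 m³/s
w_5 = (19.1 − 8.7)/2 = 5.2 m; q_5 = 0.59 × 1.02 × 5.2 = 3.129 m³/s
w_6 = (30.5 − 16.1)/2 = 7.2 m; q_6 = 0.60 × 1.26 × 7.2 = 5.443 m³/s
w_7 = (30.5 − 19.1)/2 = 5.7 m; q_7 = 0.31 × 0.35 × 5.7 = 0.6185 m³/s
Q = Σ qᵢ = 13.51 m³/s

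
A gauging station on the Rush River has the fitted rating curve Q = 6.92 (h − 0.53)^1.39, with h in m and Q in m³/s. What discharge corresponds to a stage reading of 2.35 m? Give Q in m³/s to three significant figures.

15.9 m³/s

Q = 6.92 × (2.35 − 0.53)^1.39 = 6.92 × 1.82^1.39 = 15.91 m³/s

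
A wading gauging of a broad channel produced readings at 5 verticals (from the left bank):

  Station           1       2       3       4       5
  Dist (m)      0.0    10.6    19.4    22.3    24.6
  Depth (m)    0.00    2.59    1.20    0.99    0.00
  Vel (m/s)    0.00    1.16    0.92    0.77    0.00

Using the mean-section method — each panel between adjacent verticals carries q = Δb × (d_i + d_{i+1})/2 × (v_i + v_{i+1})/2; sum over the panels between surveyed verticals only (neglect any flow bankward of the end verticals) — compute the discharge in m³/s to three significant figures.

28.4 m³/s

Panel 1-2: Δb = 10.6 m, d̄ = (0.00+2.59)/2 = 1.295, v̄ = (0.00+1.16)/2 = 0.58 → q = 10.6×1.295×0.58 = 7.962 m³/s
Panel 2-3: Δb = 8.8 m, d̄ = (2.59+1.20)/2 = 1.895, v̄ = (1.16+0.92)/2 = 1.04 → q = 8.8×1.895×1.04 = 17.34 m³/s
Panel 3-4: Δb = 2.9 m, d̄ = (1.20+0.99)/2 = 1.095, v̄ = (0.92+0.77)/2 = 0.845 → q = 2.9×1.095×0.845 = 2.683 m³/s
Panel 4-5: Δb = 2.3 m, d̄ = (0.99+0.00)/2 = 0.495, v̄ = (0.77+0.00)/2 = 0.385 → q = 2.3×0.495×0.385 = 0.4383 m³/s
Q = Σ q = 28.43 m³/s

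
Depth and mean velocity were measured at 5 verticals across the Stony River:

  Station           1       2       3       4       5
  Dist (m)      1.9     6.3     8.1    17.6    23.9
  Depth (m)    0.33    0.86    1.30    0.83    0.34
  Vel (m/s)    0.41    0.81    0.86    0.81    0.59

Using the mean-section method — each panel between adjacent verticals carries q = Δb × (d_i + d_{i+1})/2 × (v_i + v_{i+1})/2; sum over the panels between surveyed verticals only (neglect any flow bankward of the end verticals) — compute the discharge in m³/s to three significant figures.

Panel 1-2: Δb = 4.4 m, d̄ = (0.33+0.86)/2 = 0.595, v̄ = (0.41+0.81)/2 = 0.61 → q = 4.4×0.595×0.61 = 1.597 m³/s
Panel 2-3: Δb = 1.8 m, d̄ = (0.86+1.30)/2 = 1.08, v̄ = (0.81+0.86)/2 = 0.835 → q = 1.8×1.08×0.835 = 1.623 m³/s
Panel 3-4: Δb = 9.5 m, d̄ = (1.30+0.83)/2 = 1.065, v̄ = (0.86+0.81)/2 = 0.835 → q = 9.5×1.065×0.835 = 8.448 m³/s
Panel 4-5: Δb = 6.3 m, d̄ = (0.83+0.34)/2 = 0.585, v̄ = (0.81+0.59)/2 = 0.7 → q = 6.3×0.585×0.7 = 2.580 m³/s
Q = Σ q = 14.25 m³/s

14.2 m³/s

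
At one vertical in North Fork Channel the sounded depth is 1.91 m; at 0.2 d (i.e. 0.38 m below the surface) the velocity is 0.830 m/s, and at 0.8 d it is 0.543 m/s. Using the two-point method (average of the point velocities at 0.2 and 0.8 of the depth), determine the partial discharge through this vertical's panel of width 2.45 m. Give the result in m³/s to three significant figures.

v̄ = (0.830 + 0.543) / 2 = 0.6865 m/s
q = v̄ × d × w = 0.6865 × 1.91 × 2.45 = 3.212 m³/s

3.21 m³/s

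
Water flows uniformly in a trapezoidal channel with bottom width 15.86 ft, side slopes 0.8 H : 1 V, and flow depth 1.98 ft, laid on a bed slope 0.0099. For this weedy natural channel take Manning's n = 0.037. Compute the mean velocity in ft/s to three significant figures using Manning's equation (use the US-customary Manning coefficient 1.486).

A = (b + z·y)·y = (15.86 + 0.8×1.98)×1.98 = 34.54 ft²
P = b + 2y√(1+z²) = 15.86 + 2×1.98×√(1+0.8²) = 20.93 ft
R = A/P = 34.54/20.93 = 1.650 ft
Q = (1.486/n)·A·R^(2/3)·S^(1/2) = (1.486/0.037) × 34.54 × 1.650^(2/3) × 0.0099^(1/2) = 192.7 ft³/s
V = Q/A = 192.7/34.54 = 5.580 ft/s

5.58 ft/s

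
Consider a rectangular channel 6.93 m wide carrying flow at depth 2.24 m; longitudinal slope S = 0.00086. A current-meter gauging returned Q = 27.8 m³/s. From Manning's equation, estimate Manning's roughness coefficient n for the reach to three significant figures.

0.0201

A = b·y = 6.93 × 2.24 = 15.52 m²
P = b + 2y = 6.93 + 2×2.24 = 11.41 m
R = A/P = 15.52/11.41 = 1.360 m
n = (1/Q)·A·R^(2/3)·S^(1/2) = (1/27.8) × 15.52 × 1.228 × 0.02933 = 0.02011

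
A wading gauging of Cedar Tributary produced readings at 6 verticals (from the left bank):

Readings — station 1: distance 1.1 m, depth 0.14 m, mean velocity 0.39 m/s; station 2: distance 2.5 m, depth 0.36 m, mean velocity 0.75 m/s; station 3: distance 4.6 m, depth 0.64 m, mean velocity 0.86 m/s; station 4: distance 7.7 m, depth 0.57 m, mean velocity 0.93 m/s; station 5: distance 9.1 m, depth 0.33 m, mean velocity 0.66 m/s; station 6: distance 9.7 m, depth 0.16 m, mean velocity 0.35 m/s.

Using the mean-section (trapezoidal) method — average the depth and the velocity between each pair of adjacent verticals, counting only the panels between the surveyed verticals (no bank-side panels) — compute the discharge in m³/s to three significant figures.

Panel 1-2: Δb = 1.4 m, d̄ = (0.14+0.36)/2 = 0.25, v̄ = (0.39+0.75)/2 = 0.57 → q = 1.4×0.25×0.57 = 0.1995 m³/s
Panel 2-3: Δb = 2.1 m, d̄ = (0.36+0.64)/2 = 0.5, v̄ = (0.75+0.86)/2 = 0.805 → q = 2.1×0.5×0.805 = 0.8453 m³/s
Panel 3-4: Δb = 3.1 m, d̄ = (0.64+0.57)/2 = 0.605, v̄ = (0.86+0.93)/2 = 0.895 → q = 3.1×0.605×0.895 = 1.679 m³/s
Panel 4-5: Δb = 1.4 m, d̄ = (0.57+0.33)/2 = 0.45, v̄ = (0.93+0.66)/2 = 0.795 → q = 1.4×0.45×0.795 = 0.5009 m³/s
Panel 5-6: Δb = 0.6 m, d̄ = (0.33+0.16)/2 = 0.245, v̄ = (0.66+0.35)/2 = 0.505 → q = 0.6×0.245×0.505 = 0.07424 m³/s
Q = Σ q = 3.298 m³/s

3.30 m³/s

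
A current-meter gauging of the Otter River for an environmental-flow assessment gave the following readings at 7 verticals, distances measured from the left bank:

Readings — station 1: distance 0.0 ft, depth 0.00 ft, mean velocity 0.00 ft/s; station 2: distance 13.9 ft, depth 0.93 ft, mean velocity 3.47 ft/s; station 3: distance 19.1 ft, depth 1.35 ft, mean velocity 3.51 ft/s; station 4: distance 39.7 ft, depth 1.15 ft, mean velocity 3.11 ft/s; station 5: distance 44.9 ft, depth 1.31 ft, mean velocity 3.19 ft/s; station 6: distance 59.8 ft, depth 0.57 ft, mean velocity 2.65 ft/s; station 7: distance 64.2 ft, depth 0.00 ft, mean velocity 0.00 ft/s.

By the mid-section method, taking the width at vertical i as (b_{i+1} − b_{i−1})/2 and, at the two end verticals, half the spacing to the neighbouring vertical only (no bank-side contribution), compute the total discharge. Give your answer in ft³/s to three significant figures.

195 ft³/s

w_2 = (19.1 − 0.0)/2 = 9.55 ft; q_2 = 3.47 × 0.93 × 9.55 = 30.82 ft³/s
w_3 = (39.7 − 13.9)/2 = 12.9 ft; q_3 = 3.51 × 1.35 × 12.9 = 61.13 ft³/s
w_4 = (44.9 − 19.1)/2 = 12.9 ft; q_4 = 3.11 × 1.15 × 12.9 = 46.14 ft³/s
w_5 = (59.8 − 39.7)/2 = 10.05 ft; q_5 = 3.19 × 1.31 × 10.05 = 42.00 ft³/s
w_6 = (64.2 − 44.9)/2 = 9.65 ft; q_6 = 2.65 × 0.57 × 9.65 = 14.58 ft³/s
Stations 1, 7 contribute zero (depth or velocity is 0).
Q = Σ qᵢ = 194.7 ft³/s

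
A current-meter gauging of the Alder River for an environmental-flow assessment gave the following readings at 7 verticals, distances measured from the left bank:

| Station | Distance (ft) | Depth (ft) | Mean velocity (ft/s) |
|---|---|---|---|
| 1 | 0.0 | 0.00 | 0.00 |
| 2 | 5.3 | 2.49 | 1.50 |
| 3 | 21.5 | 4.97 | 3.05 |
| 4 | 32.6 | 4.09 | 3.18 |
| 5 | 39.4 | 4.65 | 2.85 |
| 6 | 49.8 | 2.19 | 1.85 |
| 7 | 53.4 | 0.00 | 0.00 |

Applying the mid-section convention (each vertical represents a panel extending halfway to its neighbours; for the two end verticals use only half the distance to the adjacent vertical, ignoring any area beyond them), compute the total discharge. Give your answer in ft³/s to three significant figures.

w_2 = (21.5 − 0.0)/2 = 10.75 ft; q_2 = 1.50 × 2.49 × 10.75 = 40.15 ft³/s
w_3 = (32.6 − 5.3)/2 = 13.65 ft; q_3 = 3.05 × 4.97 × 13.65 = 206.9 ft³/s
w_4 = (39.4 − 21.5)/2 = 8.95 ft; q_4 = 3.18 × 4.09 × 8.95 = 116.4 ft³/s
w_5 = (49.8 − 32.6)/2 = 8.6 ft; q_5 = 2.85 × 4.65 × 8.6 = 114.0 ft³/s
w_6 = (53.4 − 39.4)/2 = 7 ft; q_6 = 1.85 × 2.19 × 7 = 28.36 ft³/s
Stations 1, 7 contribute zero (depth or velocity is 0).
Q = Σ qᵢ = 505.8 ft³/s

506 ft³/s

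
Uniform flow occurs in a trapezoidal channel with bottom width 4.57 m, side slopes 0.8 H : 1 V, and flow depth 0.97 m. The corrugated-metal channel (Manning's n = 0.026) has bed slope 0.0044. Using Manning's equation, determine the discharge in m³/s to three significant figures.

A = (b + z·y)·y = (4.57 + 0.8×0.97)×0.97 = 5.186 m²
P = b + 2y√(1+z²) = 4.57 + 2×0.97×√(1+0.8²) = 7.054 m
R = A/P = 5.186/7.054 = 0.7351 m
Q = (1/n)·A·R^(2/3)·S^(1/2) = (1/0.026) × 5.186 × 0.7351^(2/3) × 0.0044^(1/2) = 10.78 m³/s

10.8 m³/s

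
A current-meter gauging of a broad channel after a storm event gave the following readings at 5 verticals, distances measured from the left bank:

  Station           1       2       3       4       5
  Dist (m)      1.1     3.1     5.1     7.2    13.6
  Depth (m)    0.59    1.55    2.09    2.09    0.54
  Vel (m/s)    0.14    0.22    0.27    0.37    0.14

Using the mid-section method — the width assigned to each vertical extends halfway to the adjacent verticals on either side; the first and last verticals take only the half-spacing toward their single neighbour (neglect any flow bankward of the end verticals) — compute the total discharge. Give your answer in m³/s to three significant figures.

w_1 = (3.1 − 1.1)/2 = 1 m; q_1 = 0.14 × 0.59 × 1 = 0.08260 m³/s
w_2 = (5.1 − 1.1)/2 = 2 m; q_2 = 0.22 × 1.55 × 2 = 0.6820 m³/s
w_3 = (7.2 − 3.1)/2 = 2.05 m; q_3 = 0.27 × 2.09 × 2.05 = 1.157 m³/s
w_4 = (13.6 − 5.1)/2 = 4.25 m; q_4 = 0.37 × 2.09 × 4.25 = 3.287 m³/s
w_5 = (13.6 − 7.2)/2 = 3.2 m; q_5 = 0.14 × 0.54 × 3.2 = 0.2419 m³/s
Q = Σ qᵢ = 5.450 m³/s

5.45 m³/s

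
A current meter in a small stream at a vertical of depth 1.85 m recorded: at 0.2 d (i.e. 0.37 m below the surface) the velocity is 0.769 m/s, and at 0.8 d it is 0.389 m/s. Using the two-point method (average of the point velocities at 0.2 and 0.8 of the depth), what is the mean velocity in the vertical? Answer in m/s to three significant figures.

0.579 m/s

v̄ = (0.769 + 0.389) / 2 = 0.5790 m/s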